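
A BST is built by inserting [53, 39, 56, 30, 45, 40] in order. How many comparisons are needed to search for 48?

Search path for 48: 53 -> 39 -> 45
Found: False
Comparisons: 3


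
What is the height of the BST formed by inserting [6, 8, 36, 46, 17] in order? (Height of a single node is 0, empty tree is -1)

Insertion order: [6, 8, 36, 46, 17]
Tree (level-order array): [6, None, 8, None, 36, 17, 46]
Compute height bottom-up (empty subtree = -1):
  height(17) = 1 + max(-1, -1) = 0
  height(46) = 1 + max(-1, -1) = 0
  height(36) = 1 + max(0, 0) = 1
  height(8) = 1 + max(-1, 1) = 2
  height(6) = 1 + max(-1, 2) = 3
Height = 3


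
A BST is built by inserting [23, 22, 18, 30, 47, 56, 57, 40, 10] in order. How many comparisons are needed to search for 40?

Search path for 40: 23 -> 30 -> 47 -> 40
Found: True
Comparisons: 4


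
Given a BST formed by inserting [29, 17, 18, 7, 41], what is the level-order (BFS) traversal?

Tree insertion order: [29, 17, 18, 7, 41]
Tree (level-order array): [29, 17, 41, 7, 18]
BFS from the root, enqueuing left then right child of each popped node:
  queue [29] -> pop 29, enqueue [17, 41], visited so far: [29]
  queue [17, 41] -> pop 17, enqueue [7, 18], visited so far: [29, 17]
  queue [41, 7, 18] -> pop 41, enqueue [none], visited so far: [29, 17, 41]
  queue [7, 18] -> pop 7, enqueue [none], visited so far: [29, 17, 41, 7]
  queue [18] -> pop 18, enqueue [none], visited so far: [29, 17, 41, 7, 18]
Result: [29, 17, 41, 7, 18]


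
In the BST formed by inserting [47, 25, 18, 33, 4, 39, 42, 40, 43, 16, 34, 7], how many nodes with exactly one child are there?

Tree built from: [47, 25, 18, 33, 4, 39, 42, 40, 43, 16, 34, 7]
Tree (level-order array): [47, 25, None, 18, 33, 4, None, None, 39, None, 16, 34, 42, 7, None, None, None, 40, 43]
Rule: These are nodes with exactly 1 non-null child.
Per-node child counts:
  node 47: 1 child(ren)
  node 25: 2 child(ren)
  node 18: 1 child(ren)
  node 4: 1 child(ren)
  node 16: 1 child(ren)
  node 7: 0 child(ren)
  node 33: 1 child(ren)
  node 39: 2 child(ren)
  node 34: 0 child(ren)
  node 42: 2 child(ren)
  node 40: 0 child(ren)
  node 43: 0 child(ren)
Matching nodes: [47, 18, 4, 16, 33]
Count of nodes with exactly one child: 5


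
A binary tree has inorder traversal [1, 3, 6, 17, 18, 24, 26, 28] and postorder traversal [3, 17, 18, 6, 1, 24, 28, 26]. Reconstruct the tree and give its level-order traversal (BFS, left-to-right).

Inorder:   [1, 3, 6, 17, 18, 24, 26, 28]
Postorder: [3, 17, 18, 6, 1, 24, 28, 26]
Algorithm: postorder visits root last, so walk postorder right-to-left;
each value is the root of the current inorder slice — split it at that
value, recurse on the right subtree first, then the left.
Recursive splits:
  root=26; inorder splits into left=[1, 3, 6, 17, 18, 24], right=[28]
  root=28; inorder splits into left=[], right=[]
  root=24; inorder splits into left=[1, 3, 6, 17, 18], right=[]
  root=1; inorder splits into left=[], right=[3, 6, 17, 18]
  root=6; inorder splits into left=[3], right=[17, 18]
  root=18; inorder splits into left=[17], right=[]
  root=17; inorder splits into left=[], right=[]
  root=3; inorder splits into left=[], right=[]
Reconstructed level-order: [26, 24, 28, 1, 6, 3, 18, 17]


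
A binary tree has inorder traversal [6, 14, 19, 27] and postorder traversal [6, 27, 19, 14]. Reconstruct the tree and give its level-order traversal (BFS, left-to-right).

Inorder:   [6, 14, 19, 27]
Postorder: [6, 27, 19, 14]
Algorithm: postorder visits root last, so walk postorder right-to-left;
each value is the root of the current inorder slice — split it at that
value, recurse on the right subtree first, then the left.
Recursive splits:
  root=14; inorder splits into left=[6], right=[19, 27]
  root=19; inorder splits into left=[], right=[27]
  root=27; inorder splits into left=[], right=[]
  root=6; inorder splits into left=[], right=[]
Reconstructed level-order: [14, 6, 19, 27]


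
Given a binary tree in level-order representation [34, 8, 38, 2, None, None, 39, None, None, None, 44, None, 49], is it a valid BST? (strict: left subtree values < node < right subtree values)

Level-order array: [34, 8, 38, 2, None, None, 39, None, None, None, 44, None, 49]
Validate using subtree bounds (lo, hi): at each node, require lo < value < hi,
then recurse left with hi=value and right with lo=value.
Preorder trace (stopping at first violation):
  at node 34 with bounds (-inf, +inf): OK
  at node 8 with bounds (-inf, 34): OK
  at node 2 with bounds (-inf, 8): OK
  at node 38 with bounds (34, +inf): OK
  at node 39 with bounds (38, +inf): OK
  at node 44 with bounds (39, +inf): OK
  at node 49 with bounds (44, +inf): OK
No violation found at any node.
Result: Valid BST


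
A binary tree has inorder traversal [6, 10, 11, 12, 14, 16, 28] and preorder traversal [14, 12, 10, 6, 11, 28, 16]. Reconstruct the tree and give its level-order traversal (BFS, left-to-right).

Inorder:  [6, 10, 11, 12, 14, 16, 28]
Preorder: [14, 12, 10, 6, 11, 28, 16]
Algorithm: preorder visits root first, so consume preorder in order;
for each root, split the current inorder slice at that value into
left-subtree inorder and right-subtree inorder, then recurse.
Recursive splits:
  root=14; inorder splits into left=[6, 10, 11, 12], right=[16, 28]
  root=12; inorder splits into left=[6, 10, 11], right=[]
  root=10; inorder splits into left=[6], right=[11]
  root=6; inorder splits into left=[], right=[]
  root=11; inorder splits into left=[], right=[]
  root=28; inorder splits into left=[16], right=[]
  root=16; inorder splits into left=[], right=[]
Reconstructed level-order: [14, 12, 28, 10, 16, 6, 11]


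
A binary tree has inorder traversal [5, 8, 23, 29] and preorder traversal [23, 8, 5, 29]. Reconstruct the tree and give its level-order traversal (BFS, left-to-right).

Inorder:  [5, 8, 23, 29]
Preorder: [23, 8, 5, 29]
Algorithm: preorder visits root first, so consume preorder in order;
for each root, split the current inorder slice at that value into
left-subtree inorder and right-subtree inorder, then recurse.
Recursive splits:
  root=23; inorder splits into left=[5, 8], right=[29]
  root=8; inorder splits into left=[5], right=[]
  root=5; inorder splits into left=[], right=[]
  root=29; inorder splits into left=[], right=[]
Reconstructed level-order: [23, 8, 29, 5]


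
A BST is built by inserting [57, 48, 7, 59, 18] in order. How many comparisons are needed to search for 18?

Search path for 18: 57 -> 48 -> 7 -> 18
Found: True
Comparisons: 4


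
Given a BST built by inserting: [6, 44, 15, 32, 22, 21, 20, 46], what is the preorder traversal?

Tree insertion order: [6, 44, 15, 32, 22, 21, 20, 46]
Tree (level-order array): [6, None, 44, 15, 46, None, 32, None, None, 22, None, 21, None, 20]
Preorder traversal: [6, 44, 15, 32, 22, 21, 20, 46]


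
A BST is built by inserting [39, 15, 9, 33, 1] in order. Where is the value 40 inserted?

Starting tree (level order): [39, 15, None, 9, 33, 1]
Insertion path: 39
Result: insert 40 as right child of 39
Final tree (level order): [39, 15, 40, 9, 33, None, None, 1]


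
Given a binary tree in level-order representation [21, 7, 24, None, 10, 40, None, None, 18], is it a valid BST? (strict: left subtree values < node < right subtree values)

Level-order array: [21, 7, 24, None, 10, 40, None, None, 18]
Validate using subtree bounds (lo, hi): at each node, require lo < value < hi,
then recurse left with hi=value and right with lo=value.
Preorder trace (stopping at first violation):
  at node 21 with bounds (-inf, +inf): OK
  at node 7 with bounds (-inf, 21): OK
  at node 10 with bounds (7, 21): OK
  at node 18 with bounds (10, 21): OK
  at node 24 with bounds (21, +inf): OK
  at node 40 with bounds (21, 24): VIOLATION
Node 40 violates its bound: not (21 < 40 < 24).
Result: Not a valid BST


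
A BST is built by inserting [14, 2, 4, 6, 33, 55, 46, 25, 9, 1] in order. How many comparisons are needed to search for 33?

Search path for 33: 14 -> 33
Found: True
Comparisons: 2


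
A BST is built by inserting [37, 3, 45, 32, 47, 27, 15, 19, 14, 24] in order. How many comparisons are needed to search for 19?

Search path for 19: 37 -> 3 -> 32 -> 27 -> 15 -> 19
Found: True
Comparisons: 6


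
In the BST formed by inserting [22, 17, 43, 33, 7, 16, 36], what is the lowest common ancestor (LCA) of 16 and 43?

Tree insertion order: [22, 17, 43, 33, 7, 16, 36]
Tree (level-order array): [22, 17, 43, 7, None, 33, None, None, 16, None, 36]
In a BST, the LCA of p=16, q=43 is the first node v on the
root-to-leaf path with p <= v <= q (go left if both < v, right if both > v).
Walk from root:
  at 22: 16 <= 22 <= 43, this is the LCA
LCA = 22


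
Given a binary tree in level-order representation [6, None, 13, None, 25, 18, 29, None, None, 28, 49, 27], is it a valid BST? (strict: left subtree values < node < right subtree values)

Level-order array: [6, None, 13, None, 25, 18, 29, None, None, 28, 49, 27]
Validate using subtree bounds (lo, hi): at each node, require lo < value < hi,
then recurse left with hi=value and right with lo=value.
Preorder trace (stopping at first violation):
  at node 6 with bounds (-inf, +inf): OK
  at node 13 with bounds (6, +inf): OK
  at node 25 with bounds (13, +inf): OK
  at node 18 with bounds (13, 25): OK
  at node 29 with bounds (25, +inf): OK
  at node 28 with bounds (25, 29): OK
  at node 27 with bounds (25, 28): OK
  at node 49 with bounds (29, +inf): OK
No violation found at any node.
Result: Valid BST


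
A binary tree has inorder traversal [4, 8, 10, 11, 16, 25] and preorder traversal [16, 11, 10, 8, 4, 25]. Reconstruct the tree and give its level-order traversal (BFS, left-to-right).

Inorder:  [4, 8, 10, 11, 16, 25]
Preorder: [16, 11, 10, 8, 4, 25]
Algorithm: preorder visits root first, so consume preorder in order;
for each root, split the current inorder slice at that value into
left-subtree inorder and right-subtree inorder, then recurse.
Recursive splits:
  root=16; inorder splits into left=[4, 8, 10, 11], right=[25]
  root=11; inorder splits into left=[4, 8, 10], right=[]
  root=10; inorder splits into left=[4, 8], right=[]
  root=8; inorder splits into left=[4], right=[]
  root=4; inorder splits into left=[], right=[]
  root=25; inorder splits into left=[], right=[]
Reconstructed level-order: [16, 11, 25, 10, 8, 4]


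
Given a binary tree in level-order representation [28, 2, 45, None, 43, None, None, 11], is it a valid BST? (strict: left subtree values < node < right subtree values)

Level-order array: [28, 2, 45, None, 43, None, None, 11]
Validate using subtree bounds (lo, hi): at each node, require lo < value < hi,
then recurse left with hi=value and right with lo=value.
Preorder trace (stopping at first violation):
  at node 28 with bounds (-inf, +inf): OK
  at node 2 with bounds (-inf, 28): OK
  at node 43 with bounds (2, 28): VIOLATION
Node 43 violates its bound: not (2 < 43 < 28).
Result: Not a valid BST


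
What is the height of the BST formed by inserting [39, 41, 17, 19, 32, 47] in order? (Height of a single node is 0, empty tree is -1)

Insertion order: [39, 41, 17, 19, 32, 47]
Tree (level-order array): [39, 17, 41, None, 19, None, 47, None, 32]
Compute height bottom-up (empty subtree = -1):
  height(32) = 1 + max(-1, -1) = 0
  height(19) = 1 + max(-1, 0) = 1
  height(17) = 1 + max(-1, 1) = 2
  height(47) = 1 + max(-1, -1) = 0
  height(41) = 1 + max(-1, 0) = 1
  height(39) = 1 + max(2, 1) = 3
Height = 3


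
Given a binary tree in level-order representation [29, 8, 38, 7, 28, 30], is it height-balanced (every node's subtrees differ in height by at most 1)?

Tree (level-order array): [29, 8, 38, 7, 28, 30]
Definition: a tree is height-balanced if, at every node, |h(left) - h(right)| <= 1 (empty subtree has height -1).
Bottom-up per-node check:
  node 7: h_left=-1, h_right=-1, diff=0 [OK], height=0
  node 28: h_left=-1, h_right=-1, diff=0 [OK], height=0
  node 8: h_left=0, h_right=0, diff=0 [OK], height=1
  node 30: h_left=-1, h_right=-1, diff=0 [OK], height=0
  node 38: h_left=0, h_right=-1, diff=1 [OK], height=1
  node 29: h_left=1, h_right=1, diff=0 [OK], height=2
All nodes satisfy the balance condition.
Result: Balanced


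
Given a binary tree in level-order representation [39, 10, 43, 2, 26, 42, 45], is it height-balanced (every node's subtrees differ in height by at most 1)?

Tree (level-order array): [39, 10, 43, 2, 26, 42, 45]
Definition: a tree is height-balanced if, at every node, |h(left) - h(right)| <= 1 (empty subtree has height -1).
Bottom-up per-node check:
  node 2: h_left=-1, h_right=-1, diff=0 [OK], height=0
  node 26: h_left=-1, h_right=-1, diff=0 [OK], height=0
  node 10: h_left=0, h_right=0, diff=0 [OK], height=1
  node 42: h_left=-1, h_right=-1, diff=0 [OK], height=0
  node 45: h_left=-1, h_right=-1, diff=0 [OK], height=0
  node 43: h_left=0, h_right=0, diff=0 [OK], height=1
  node 39: h_left=1, h_right=1, diff=0 [OK], height=2
All nodes satisfy the balance condition.
Result: Balanced


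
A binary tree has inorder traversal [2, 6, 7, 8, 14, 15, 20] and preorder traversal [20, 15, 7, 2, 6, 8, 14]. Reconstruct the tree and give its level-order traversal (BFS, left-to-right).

Inorder:  [2, 6, 7, 8, 14, 15, 20]
Preorder: [20, 15, 7, 2, 6, 8, 14]
Algorithm: preorder visits root first, so consume preorder in order;
for each root, split the current inorder slice at that value into
left-subtree inorder and right-subtree inorder, then recurse.
Recursive splits:
  root=20; inorder splits into left=[2, 6, 7, 8, 14, 15], right=[]
  root=15; inorder splits into left=[2, 6, 7, 8, 14], right=[]
  root=7; inorder splits into left=[2, 6], right=[8, 14]
  root=2; inorder splits into left=[], right=[6]
  root=6; inorder splits into left=[], right=[]
  root=8; inorder splits into left=[], right=[14]
  root=14; inorder splits into left=[], right=[]
Reconstructed level-order: [20, 15, 7, 2, 8, 6, 14]


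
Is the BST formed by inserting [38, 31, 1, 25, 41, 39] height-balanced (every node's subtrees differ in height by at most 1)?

Tree (level-order array): [38, 31, 41, 1, None, 39, None, None, 25]
Definition: a tree is height-balanced if, at every node, |h(left) - h(right)| <= 1 (empty subtree has height -1).
Bottom-up per-node check:
  node 25: h_left=-1, h_right=-1, diff=0 [OK], height=0
  node 1: h_left=-1, h_right=0, diff=1 [OK], height=1
  node 31: h_left=1, h_right=-1, diff=2 [FAIL (|1--1|=2 > 1)], height=2
  node 39: h_left=-1, h_right=-1, diff=0 [OK], height=0
  node 41: h_left=0, h_right=-1, diff=1 [OK], height=1
  node 38: h_left=2, h_right=1, diff=1 [OK], height=3
Node 31 violates the condition: |1 - -1| = 2 > 1.
Result: Not balanced


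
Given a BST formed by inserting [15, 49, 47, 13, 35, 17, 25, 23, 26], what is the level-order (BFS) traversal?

Tree insertion order: [15, 49, 47, 13, 35, 17, 25, 23, 26]
Tree (level-order array): [15, 13, 49, None, None, 47, None, 35, None, 17, None, None, 25, 23, 26]
BFS from the root, enqueuing left then right child of each popped node:
  queue [15] -> pop 15, enqueue [13, 49], visited so far: [15]
  queue [13, 49] -> pop 13, enqueue [none], visited so far: [15, 13]
  queue [49] -> pop 49, enqueue [47], visited so far: [15, 13, 49]
  queue [47] -> pop 47, enqueue [35], visited so far: [15, 13, 49, 47]
  queue [35] -> pop 35, enqueue [17], visited so far: [15, 13, 49, 47, 35]
  queue [17] -> pop 17, enqueue [25], visited so far: [15, 13, 49, 47, 35, 17]
  queue [25] -> pop 25, enqueue [23, 26], visited so far: [15, 13, 49, 47, 35, 17, 25]
  queue [23, 26] -> pop 23, enqueue [none], visited so far: [15, 13, 49, 47, 35, 17, 25, 23]
  queue [26] -> pop 26, enqueue [none], visited so far: [15, 13, 49, 47, 35, 17, 25, 23, 26]
Result: [15, 13, 49, 47, 35, 17, 25, 23, 26]


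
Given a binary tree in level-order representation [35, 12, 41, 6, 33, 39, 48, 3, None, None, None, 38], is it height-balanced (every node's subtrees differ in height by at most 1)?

Tree (level-order array): [35, 12, 41, 6, 33, 39, 48, 3, None, None, None, 38]
Definition: a tree is height-balanced if, at every node, |h(left) - h(right)| <= 1 (empty subtree has height -1).
Bottom-up per-node check:
  node 3: h_left=-1, h_right=-1, diff=0 [OK], height=0
  node 6: h_left=0, h_right=-1, diff=1 [OK], height=1
  node 33: h_left=-1, h_right=-1, diff=0 [OK], height=0
  node 12: h_left=1, h_right=0, diff=1 [OK], height=2
  node 38: h_left=-1, h_right=-1, diff=0 [OK], height=0
  node 39: h_left=0, h_right=-1, diff=1 [OK], height=1
  node 48: h_left=-1, h_right=-1, diff=0 [OK], height=0
  node 41: h_left=1, h_right=0, diff=1 [OK], height=2
  node 35: h_left=2, h_right=2, diff=0 [OK], height=3
All nodes satisfy the balance condition.
Result: Balanced


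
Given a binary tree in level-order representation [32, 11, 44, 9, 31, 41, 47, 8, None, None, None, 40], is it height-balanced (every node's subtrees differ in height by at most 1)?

Tree (level-order array): [32, 11, 44, 9, 31, 41, 47, 8, None, None, None, 40]
Definition: a tree is height-balanced if, at every node, |h(left) - h(right)| <= 1 (empty subtree has height -1).
Bottom-up per-node check:
  node 8: h_left=-1, h_right=-1, diff=0 [OK], height=0
  node 9: h_left=0, h_right=-1, diff=1 [OK], height=1
  node 31: h_left=-1, h_right=-1, diff=0 [OK], height=0
  node 11: h_left=1, h_right=0, diff=1 [OK], height=2
  node 40: h_left=-1, h_right=-1, diff=0 [OK], height=0
  node 41: h_left=0, h_right=-1, diff=1 [OK], height=1
  node 47: h_left=-1, h_right=-1, diff=0 [OK], height=0
  node 44: h_left=1, h_right=0, diff=1 [OK], height=2
  node 32: h_left=2, h_right=2, diff=0 [OK], height=3
All nodes satisfy the balance condition.
Result: Balanced


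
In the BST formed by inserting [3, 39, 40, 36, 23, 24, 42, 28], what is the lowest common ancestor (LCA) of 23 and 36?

Tree insertion order: [3, 39, 40, 36, 23, 24, 42, 28]
Tree (level-order array): [3, None, 39, 36, 40, 23, None, None, 42, None, 24, None, None, None, 28]
In a BST, the LCA of p=23, q=36 is the first node v on the
root-to-leaf path with p <= v <= q (go left if both < v, right if both > v).
Walk from root:
  at 3: both 23 and 36 > 3, go right
  at 39: both 23 and 36 < 39, go left
  at 36: 23 <= 36 <= 36, this is the LCA
LCA = 36


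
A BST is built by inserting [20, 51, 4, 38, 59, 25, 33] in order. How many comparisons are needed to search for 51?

Search path for 51: 20 -> 51
Found: True
Comparisons: 2


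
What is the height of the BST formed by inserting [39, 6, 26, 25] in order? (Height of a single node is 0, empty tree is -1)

Insertion order: [39, 6, 26, 25]
Tree (level-order array): [39, 6, None, None, 26, 25]
Compute height bottom-up (empty subtree = -1):
  height(25) = 1 + max(-1, -1) = 0
  height(26) = 1 + max(0, -1) = 1
  height(6) = 1 + max(-1, 1) = 2
  height(39) = 1 + max(2, -1) = 3
Height = 3


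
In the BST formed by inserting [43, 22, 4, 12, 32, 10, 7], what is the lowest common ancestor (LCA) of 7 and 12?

Tree insertion order: [43, 22, 4, 12, 32, 10, 7]
Tree (level-order array): [43, 22, None, 4, 32, None, 12, None, None, 10, None, 7]
In a BST, the LCA of p=7, q=12 is the first node v on the
root-to-leaf path with p <= v <= q (go left if both < v, right if both > v).
Walk from root:
  at 43: both 7 and 12 < 43, go left
  at 22: both 7 and 12 < 22, go left
  at 4: both 7 and 12 > 4, go right
  at 12: 7 <= 12 <= 12, this is the LCA
LCA = 12


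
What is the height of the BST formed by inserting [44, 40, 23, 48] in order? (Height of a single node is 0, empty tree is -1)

Insertion order: [44, 40, 23, 48]
Tree (level-order array): [44, 40, 48, 23]
Compute height bottom-up (empty subtree = -1):
  height(23) = 1 + max(-1, -1) = 0
  height(40) = 1 + max(0, -1) = 1
  height(48) = 1 + max(-1, -1) = 0
  height(44) = 1 + max(1, 0) = 2
Height = 2


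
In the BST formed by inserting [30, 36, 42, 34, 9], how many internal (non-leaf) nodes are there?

Tree built from: [30, 36, 42, 34, 9]
Tree (level-order array): [30, 9, 36, None, None, 34, 42]
Rule: An internal node has at least one child.
Per-node child counts:
  node 30: 2 child(ren)
  node 9: 0 child(ren)
  node 36: 2 child(ren)
  node 34: 0 child(ren)
  node 42: 0 child(ren)
Matching nodes: [30, 36]
Count of internal (non-leaf) nodes: 2


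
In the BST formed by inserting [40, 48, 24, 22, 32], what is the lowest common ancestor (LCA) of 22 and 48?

Tree insertion order: [40, 48, 24, 22, 32]
Tree (level-order array): [40, 24, 48, 22, 32]
In a BST, the LCA of p=22, q=48 is the first node v on the
root-to-leaf path with p <= v <= q (go left if both < v, right if both > v).
Walk from root:
  at 40: 22 <= 40 <= 48, this is the LCA
LCA = 40


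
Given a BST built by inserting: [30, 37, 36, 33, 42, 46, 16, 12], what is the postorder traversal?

Tree insertion order: [30, 37, 36, 33, 42, 46, 16, 12]
Tree (level-order array): [30, 16, 37, 12, None, 36, 42, None, None, 33, None, None, 46]
Postorder traversal: [12, 16, 33, 36, 46, 42, 37, 30]


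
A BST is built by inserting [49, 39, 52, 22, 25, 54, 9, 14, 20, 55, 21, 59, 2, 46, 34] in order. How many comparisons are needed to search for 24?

Search path for 24: 49 -> 39 -> 22 -> 25
Found: False
Comparisons: 4


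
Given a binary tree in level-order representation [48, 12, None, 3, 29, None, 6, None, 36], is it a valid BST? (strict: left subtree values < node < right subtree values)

Level-order array: [48, 12, None, 3, 29, None, 6, None, 36]
Validate using subtree bounds (lo, hi): at each node, require lo < value < hi,
then recurse left with hi=value and right with lo=value.
Preorder trace (stopping at first violation):
  at node 48 with bounds (-inf, +inf): OK
  at node 12 with bounds (-inf, 48): OK
  at node 3 with bounds (-inf, 12): OK
  at node 6 with bounds (3, 12): OK
  at node 29 with bounds (12, 48): OK
  at node 36 with bounds (29, 48): OK
No violation found at any node.
Result: Valid BST


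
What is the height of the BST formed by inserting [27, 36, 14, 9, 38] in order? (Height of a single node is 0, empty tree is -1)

Insertion order: [27, 36, 14, 9, 38]
Tree (level-order array): [27, 14, 36, 9, None, None, 38]
Compute height bottom-up (empty subtree = -1):
  height(9) = 1 + max(-1, -1) = 0
  height(14) = 1 + max(0, -1) = 1
  height(38) = 1 + max(-1, -1) = 0
  height(36) = 1 + max(-1, 0) = 1
  height(27) = 1 + max(1, 1) = 2
Height = 2


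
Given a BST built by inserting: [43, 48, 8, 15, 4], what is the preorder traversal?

Tree insertion order: [43, 48, 8, 15, 4]
Tree (level-order array): [43, 8, 48, 4, 15]
Preorder traversal: [43, 8, 4, 15, 48]


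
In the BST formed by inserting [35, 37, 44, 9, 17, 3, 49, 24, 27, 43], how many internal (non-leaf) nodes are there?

Tree built from: [35, 37, 44, 9, 17, 3, 49, 24, 27, 43]
Tree (level-order array): [35, 9, 37, 3, 17, None, 44, None, None, None, 24, 43, 49, None, 27]
Rule: An internal node has at least one child.
Per-node child counts:
  node 35: 2 child(ren)
  node 9: 2 child(ren)
  node 3: 0 child(ren)
  node 17: 1 child(ren)
  node 24: 1 child(ren)
  node 27: 0 child(ren)
  node 37: 1 child(ren)
  node 44: 2 child(ren)
  node 43: 0 child(ren)
  node 49: 0 child(ren)
Matching nodes: [35, 9, 17, 24, 37, 44]
Count of internal (non-leaf) nodes: 6


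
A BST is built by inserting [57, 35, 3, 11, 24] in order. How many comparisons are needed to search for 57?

Search path for 57: 57
Found: True
Comparisons: 1


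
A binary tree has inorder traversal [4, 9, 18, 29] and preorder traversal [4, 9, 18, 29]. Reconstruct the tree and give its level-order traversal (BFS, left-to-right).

Inorder:  [4, 9, 18, 29]
Preorder: [4, 9, 18, 29]
Algorithm: preorder visits root first, so consume preorder in order;
for each root, split the current inorder slice at that value into
left-subtree inorder and right-subtree inorder, then recurse.
Recursive splits:
  root=4; inorder splits into left=[], right=[9, 18, 29]
  root=9; inorder splits into left=[], right=[18, 29]
  root=18; inorder splits into left=[], right=[29]
  root=29; inorder splits into left=[], right=[]
Reconstructed level-order: [4, 9, 18, 29]


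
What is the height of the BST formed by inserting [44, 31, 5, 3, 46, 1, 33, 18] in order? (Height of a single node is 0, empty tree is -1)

Insertion order: [44, 31, 5, 3, 46, 1, 33, 18]
Tree (level-order array): [44, 31, 46, 5, 33, None, None, 3, 18, None, None, 1]
Compute height bottom-up (empty subtree = -1):
  height(1) = 1 + max(-1, -1) = 0
  height(3) = 1 + max(0, -1) = 1
  height(18) = 1 + max(-1, -1) = 0
  height(5) = 1 + max(1, 0) = 2
  height(33) = 1 + max(-1, -1) = 0
  height(31) = 1 + max(2, 0) = 3
  height(46) = 1 + max(-1, -1) = 0
  height(44) = 1 + max(3, 0) = 4
Height = 4


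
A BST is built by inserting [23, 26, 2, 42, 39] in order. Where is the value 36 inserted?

Starting tree (level order): [23, 2, 26, None, None, None, 42, 39]
Insertion path: 23 -> 26 -> 42 -> 39
Result: insert 36 as left child of 39
Final tree (level order): [23, 2, 26, None, None, None, 42, 39, None, 36]


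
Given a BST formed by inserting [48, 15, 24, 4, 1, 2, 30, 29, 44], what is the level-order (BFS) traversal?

Tree insertion order: [48, 15, 24, 4, 1, 2, 30, 29, 44]
Tree (level-order array): [48, 15, None, 4, 24, 1, None, None, 30, None, 2, 29, 44]
BFS from the root, enqueuing left then right child of each popped node:
  queue [48] -> pop 48, enqueue [15], visited so far: [48]
  queue [15] -> pop 15, enqueue [4, 24], visited so far: [48, 15]
  queue [4, 24] -> pop 4, enqueue [1], visited so far: [48, 15, 4]
  queue [24, 1] -> pop 24, enqueue [30], visited so far: [48, 15, 4, 24]
  queue [1, 30] -> pop 1, enqueue [2], visited so far: [48, 15, 4, 24, 1]
  queue [30, 2] -> pop 30, enqueue [29, 44], visited so far: [48, 15, 4, 24, 1, 30]
  queue [2, 29, 44] -> pop 2, enqueue [none], visited so far: [48, 15, 4, 24, 1, 30, 2]
  queue [29, 44] -> pop 29, enqueue [none], visited so far: [48, 15, 4, 24, 1, 30, 2, 29]
  queue [44] -> pop 44, enqueue [none], visited so far: [48, 15, 4, 24, 1, 30, 2, 29, 44]
Result: [48, 15, 4, 24, 1, 30, 2, 29, 44]


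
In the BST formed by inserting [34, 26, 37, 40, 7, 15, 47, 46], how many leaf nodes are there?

Tree built from: [34, 26, 37, 40, 7, 15, 47, 46]
Tree (level-order array): [34, 26, 37, 7, None, None, 40, None, 15, None, 47, None, None, 46]
Rule: A leaf has 0 children.
Per-node child counts:
  node 34: 2 child(ren)
  node 26: 1 child(ren)
  node 7: 1 child(ren)
  node 15: 0 child(ren)
  node 37: 1 child(ren)
  node 40: 1 child(ren)
  node 47: 1 child(ren)
  node 46: 0 child(ren)
Matching nodes: [15, 46]
Count of leaf nodes: 2


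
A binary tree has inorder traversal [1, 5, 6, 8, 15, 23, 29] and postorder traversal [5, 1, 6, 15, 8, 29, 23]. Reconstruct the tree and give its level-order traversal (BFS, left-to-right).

Inorder:   [1, 5, 6, 8, 15, 23, 29]
Postorder: [5, 1, 6, 15, 8, 29, 23]
Algorithm: postorder visits root last, so walk postorder right-to-left;
each value is the root of the current inorder slice — split it at that
value, recurse on the right subtree first, then the left.
Recursive splits:
  root=23; inorder splits into left=[1, 5, 6, 8, 15], right=[29]
  root=29; inorder splits into left=[], right=[]
  root=8; inorder splits into left=[1, 5, 6], right=[15]
  root=15; inorder splits into left=[], right=[]
  root=6; inorder splits into left=[1, 5], right=[]
  root=1; inorder splits into left=[], right=[5]
  root=5; inorder splits into left=[], right=[]
Reconstructed level-order: [23, 8, 29, 6, 15, 1, 5]


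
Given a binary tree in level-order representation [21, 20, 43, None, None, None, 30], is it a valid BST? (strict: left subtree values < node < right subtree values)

Level-order array: [21, 20, 43, None, None, None, 30]
Validate using subtree bounds (lo, hi): at each node, require lo < value < hi,
then recurse left with hi=value and right with lo=value.
Preorder trace (stopping at first violation):
  at node 21 with bounds (-inf, +inf): OK
  at node 20 with bounds (-inf, 21): OK
  at node 43 with bounds (21, +inf): OK
  at node 30 with bounds (43, +inf): VIOLATION
Node 30 violates its bound: not (43 < 30 < +inf).
Result: Not a valid BST


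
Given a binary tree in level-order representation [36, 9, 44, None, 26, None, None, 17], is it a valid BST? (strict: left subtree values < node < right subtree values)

Level-order array: [36, 9, 44, None, 26, None, None, 17]
Validate using subtree bounds (lo, hi): at each node, require lo < value < hi,
then recurse left with hi=value and right with lo=value.
Preorder trace (stopping at first violation):
  at node 36 with bounds (-inf, +inf): OK
  at node 9 with bounds (-inf, 36): OK
  at node 26 with bounds (9, 36): OK
  at node 17 with bounds (9, 26): OK
  at node 44 with bounds (36, +inf): OK
No violation found at any node.
Result: Valid BST


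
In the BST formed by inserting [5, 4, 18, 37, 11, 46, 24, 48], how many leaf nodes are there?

Tree built from: [5, 4, 18, 37, 11, 46, 24, 48]
Tree (level-order array): [5, 4, 18, None, None, 11, 37, None, None, 24, 46, None, None, None, 48]
Rule: A leaf has 0 children.
Per-node child counts:
  node 5: 2 child(ren)
  node 4: 0 child(ren)
  node 18: 2 child(ren)
  node 11: 0 child(ren)
  node 37: 2 child(ren)
  node 24: 0 child(ren)
  node 46: 1 child(ren)
  node 48: 0 child(ren)
Matching nodes: [4, 11, 24, 48]
Count of leaf nodes: 4


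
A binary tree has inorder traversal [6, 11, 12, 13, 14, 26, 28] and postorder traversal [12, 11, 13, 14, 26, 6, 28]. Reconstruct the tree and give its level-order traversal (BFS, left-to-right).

Inorder:   [6, 11, 12, 13, 14, 26, 28]
Postorder: [12, 11, 13, 14, 26, 6, 28]
Algorithm: postorder visits root last, so walk postorder right-to-left;
each value is the root of the current inorder slice — split it at that
value, recurse on the right subtree first, then the left.
Recursive splits:
  root=28; inorder splits into left=[6, 11, 12, 13, 14, 26], right=[]
  root=6; inorder splits into left=[], right=[11, 12, 13, 14, 26]
  root=26; inorder splits into left=[11, 12, 13, 14], right=[]
  root=14; inorder splits into left=[11, 12, 13], right=[]
  root=13; inorder splits into left=[11, 12], right=[]
  root=11; inorder splits into left=[], right=[12]
  root=12; inorder splits into left=[], right=[]
Reconstructed level-order: [28, 6, 26, 14, 13, 11, 12]


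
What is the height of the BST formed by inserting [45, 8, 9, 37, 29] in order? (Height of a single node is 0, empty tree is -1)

Insertion order: [45, 8, 9, 37, 29]
Tree (level-order array): [45, 8, None, None, 9, None, 37, 29]
Compute height bottom-up (empty subtree = -1):
  height(29) = 1 + max(-1, -1) = 0
  height(37) = 1 + max(0, -1) = 1
  height(9) = 1 + max(-1, 1) = 2
  height(8) = 1 + max(-1, 2) = 3
  height(45) = 1 + max(3, -1) = 4
Height = 4


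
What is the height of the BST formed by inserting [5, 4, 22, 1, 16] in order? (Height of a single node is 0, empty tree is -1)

Insertion order: [5, 4, 22, 1, 16]
Tree (level-order array): [5, 4, 22, 1, None, 16]
Compute height bottom-up (empty subtree = -1):
  height(1) = 1 + max(-1, -1) = 0
  height(4) = 1 + max(0, -1) = 1
  height(16) = 1 + max(-1, -1) = 0
  height(22) = 1 + max(0, -1) = 1
  height(5) = 1 + max(1, 1) = 2
Height = 2


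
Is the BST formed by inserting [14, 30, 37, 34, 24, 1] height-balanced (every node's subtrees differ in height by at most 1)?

Tree (level-order array): [14, 1, 30, None, None, 24, 37, None, None, 34]
Definition: a tree is height-balanced if, at every node, |h(left) - h(right)| <= 1 (empty subtree has height -1).
Bottom-up per-node check:
  node 1: h_left=-1, h_right=-1, diff=0 [OK], height=0
  node 24: h_left=-1, h_right=-1, diff=0 [OK], height=0
  node 34: h_left=-1, h_right=-1, diff=0 [OK], height=0
  node 37: h_left=0, h_right=-1, diff=1 [OK], height=1
  node 30: h_left=0, h_right=1, diff=1 [OK], height=2
  node 14: h_left=0, h_right=2, diff=2 [FAIL (|0-2|=2 > 1)], height=3
Node 14 violates the condition: |0 - 2| = 2 > 1.
Result: Not balanced


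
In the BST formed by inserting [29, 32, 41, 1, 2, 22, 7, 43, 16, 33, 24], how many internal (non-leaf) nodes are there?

Tree built from: [29, 32, 41, 1, 2, 22, 7, 43, 16, 33, 24]
Tree (level-order array): [29, 1, 32, None, 2, None, 41, None, 22, 33, 43, 7, 24, None, None, None, None, None, 16]
Rule: An internal node has at least one child.
Per-node child counts:
  node 29: 2 child(ren)
  node 1: 1 child(ren)
  node 2: 1 child(ren)
  node 22: 2 child(ren)
  node 7: 1 child(ren)
  node 16: 0 child(ren)
  node 24: 0 child(ren)
  node 32: 1 child(ren)
  node 41: 2 child(ren)
  node 33: 0 child(ren)
  node 43: 0 child(ren)
Matching nodes: [29, 1, 2, 22, 7, 32, 41]
Count of internal (non-leaf) nodes: 7


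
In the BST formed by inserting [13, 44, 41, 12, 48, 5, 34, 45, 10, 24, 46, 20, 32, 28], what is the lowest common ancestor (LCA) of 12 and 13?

Tree insertion order: [13, 44, 41, 12, 48, 5, 34, 45, 10, 24, 46, 20, 32, 28]
Tree (level-order array): [13, 12, 44, 5, None, 41, 48, None, 10, 34, None, 45, None, None, None, 24, None, None, 46, 20, 32, None, None, None, None, 28]
In a BST, the LCA of p=12, q=13 is the first node v on the
root-to-leaf path with p <= v <= q (go left if both < v, right if both > v).
Walk from root:
  at 13: 12 <= 13 <= 13, this is the LCA
LCA = 13


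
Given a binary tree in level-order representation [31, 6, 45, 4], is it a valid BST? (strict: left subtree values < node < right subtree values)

Level-order array: [31, 6, 45, 4]
Validate using subtree bounds (lo, hi): at each node, require lo < value < hi,
then recurse left with hi=value and right with lo=value.
Preorder trace (stopping at first violation):
  at node 31 with bounds (-inf, +inf): OK
  at node 6 with bounds (-inf, 31): OK
  at node 4 with bounds (-inf, 6): OK
  at node 45 with bounds (31, +inf): OK
No violation found at any node.
Result: Valid BST


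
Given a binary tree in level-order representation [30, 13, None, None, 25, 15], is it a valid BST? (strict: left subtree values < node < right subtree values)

Level-order array: [30, 13, None, None, 25, 15]
Validate using subtree bounds (lo, hi): at each node, require lo < value < hi,
then recurse left with hi=value and right with lo=value.
Preorder trace (stopping at first violation):
  at node 30 with bounds (-inf, +inf): OK
  at node 13 with bounds (-inf, 30): OK
  at node 25 with bounds (13, 30): OK
  at node 15 with bounds (13, 25): OK
No violation found at any node.
Result: Valid BST


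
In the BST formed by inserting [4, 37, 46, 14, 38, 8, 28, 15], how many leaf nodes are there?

Tree built from: [4, 37, 46, 14, 38, 8, 28, 15]
Tree (level-order array): [4, None, 37, 14, 46, 8, 28, 38, None, None, None, 15]
Rule: A leaf has 0 children.
Per-node child counts:
  node 4: 1 child(ren)
  node 37: 2 child(ren)
  node 14: 2 child(ren)
  node 8: 0 child(ren)
  node 28: 1 child(ren)
  node 15: 0 child(ren)
  node 46: 1 child(ren)
  node 38: 0 child(ren)
Matching nodes: [8, 15, 38]
Count of leaf nodes: 3


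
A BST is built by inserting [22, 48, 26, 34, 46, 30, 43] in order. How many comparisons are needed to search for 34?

Search path for 34: 22 -> 48 -> 26 -> 34
Found: True
Comparisons: 4


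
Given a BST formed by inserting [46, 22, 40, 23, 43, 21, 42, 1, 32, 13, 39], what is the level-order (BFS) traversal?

Tree insertion order: [46, 22, 40, 23, 43, 21, 42, 1, 32, 13, 39]
Tree (level-order array): [46, 22, None, 21, 40, 1, None, 23, 43, None, 13, None, 32, 42, None, None, None, None, 39]
BFS from the root, enqueuing left then right child of each popped node:
  queue [46] -> pop 46, enqueue [22], visited so far: [46]
  queue [22] -> pop 22, enqueue [21, 40], visited so far: [46, 22]
  queue [21, 40] -> pop 21, enqueue [1], visited so far: [46, 22, 21]
  queue [40, 1] -> pop 40, enqueue [23, 43], visited so far: [46, 22, 21, 40]
  queue [1, 23, 43] -> pop 1, enqueue [13], visited so far: [46, 22, 21, 40, 1]
  queue [23, 43, 13] -> pop 23, enqueue [32], visited so far: [46, 22, 21, 40, 1, 23]
  queue [43, 13, 32] -> pop 43, enqueue [42], visited so far: [46, 22, 21, 40, 1, 23, 43]
  queue [13, 32, 42] -> pop 13, enqueue [none], visited so far: [46, 22, 21, 40, 1, 23, 43, 13]
  queue [32, 42] -> pop 32, enqueue [39], visited so far: [46, 22, 21, 40, 1, 23, 43, 13, 32]
  queue [42, 39] -> pop 42, enqueue [none], visited so far: [46, 22, 21, 40, 1, 23, 43, 13, 32, 42]
  queue [39] -> pop 39, enqueue [none], visited so far: [46, 22, 21, 40, 1, 23, 43, 13, 32, 42, 39]
Result: [46, 22, 21, 40, 1, 23, 43, 13, 32, 42, 39]


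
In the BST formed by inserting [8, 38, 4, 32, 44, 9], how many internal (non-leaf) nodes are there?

Tree built from: [8, 38, 4, 32, 44, 9]
Tree (level-order array): [8, 4, 38, None, None, 32, 44, 9]
Rule: An internal node has at least one child.
Per-node child counts:
  node 8: 2 child(ren)
  node 4: 0 child(ren)
  node 38: 2 child(ren)
  node 32: 1 child(ren)
  node 9: 0 child(ren)
  node 44: 0 child(ren)
Matching nodes: [8, 38, 32]
Count of internal (non-leaf) nodes: 3


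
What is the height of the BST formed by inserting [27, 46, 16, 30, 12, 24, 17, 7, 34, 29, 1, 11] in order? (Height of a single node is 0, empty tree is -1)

Insertion order: [27, 46, 16, 30, 12, 24, 17, 7, 34, 29, 1, 11]
Tree (level-order array): [27, 16, 46, 12, 24, 30, None, 7, None, 17, None, 29, 34, 1, 11]
Compute height bottom-up (empty subtree = -1):
  height(1) = 1 + max(-1, -1) = 0
  height(11) = 1 + max(-1, -1) = 0
  height(7) = 1 + max(0, 0) = 1
  height(12) = 1 + max(1, -1) = 2
  height(17) = 1 + max(-1, -1) = 0
  height(24) = 1 + max(0, -1) = 1
  height(16) = 1 + max(2, 1) = 3
  height(29) = 1 + max(-1, -1) = 0
  height(34) = 1 + max(-1, -1) = 0
  height(30) = 1 + max(0, 0) = 1
  height(46) = 1 + max(1, -1) = 2
  height(27) = 1 + max(3, 2) = 4
Height = 4


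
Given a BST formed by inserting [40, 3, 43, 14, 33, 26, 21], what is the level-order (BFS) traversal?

Tree insertion order: [40, 3, 43, 14, 33, 26, 21]
Tree (level-order array): [40, 3, 43, None, 14, None, None, None, 33, 26, None, 21]
BFS from the root, enqueuing left then right child of each popped node:
  queue [40] -> pop 40, enqueue [3, 43], visited so far: [40]
  queue [3, 43] -> pop 3, enqueue [14], visited so far: [40, 3]
  queue [43, 14] -> pop 43, enqueue [none], visited so far: [40, 3, 43]
  queue [14] -> pop 14, enqueue [33], visited so far: [40, 3, 43, 14]
  queue [33] -> pop 33, enqueue [26], visited so far: [40, 3, 43, 14, 33]
  queue [26] -> pop 26, enqueue [21], visited so far: [40, 3, 43, 14, 33, 26]
  queue [21] -> pop 21, enqueue [none], visited so far: [40, 3, 43, 14, 33, 26, 21]
Result: [40, 3, 43, 14, 33, 26, 21]


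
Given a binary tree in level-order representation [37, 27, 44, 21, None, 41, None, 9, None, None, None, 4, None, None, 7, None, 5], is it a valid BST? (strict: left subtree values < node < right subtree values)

Level-order array: [37, 27, 44, 21, None, 41, None, 9, None, None, None, 4, None, None, 7, None, 5]
Validate using subtree bounds (lo, hi): at each node, require lo < value < hi,
then recurse left with hi=value and right with lo=value.
Preorder trace (stopping at first violation):
  at node 37 with bounds (-inf, +inf): OK
  at node 27 with bounds (-inf, 37): OK
  at node 21 with bounds (-inf, 27): OK
  at node 9 with bounds (-inf, 21): OK
  at node 4 with bounds (-inf, 9): OK
  at node 7 with bounds (4, 9): OK
  at node 5 with bounds (7, 9): VIOLATION
Node 5 violates its bound: not (7 < 5 < 9).
Result: Not a valid BST


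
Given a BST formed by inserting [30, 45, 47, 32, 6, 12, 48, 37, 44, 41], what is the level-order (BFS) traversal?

Tree insertion order: [30, 45, 47, 32, 6, 12, 48, 37, 44, 41]
Tree (level-order array): [30, 6, 45, None, 12, 32, 47, None, None, None, 37, None, 48, None, 44, None, None, 41]
BFS from the root, enqueuing left then right child of each popped node:
  queue [30] -> pop 30, enqueue [6, 45], visited so far: [30]
  queue [6, 45] -> pop 6, enqueue [12], visited so far: [30, 6]
  queue [45, 12] -> pop 45, enqueue [32, 47], visited so far: [30, 6, 45]
  queue [12, 32, 47] -> pop 12, enqueue [none], visited so far: [30, 6, 45, 12]
  queue [32, 47] -> pop 32, enqueue [37], visited so far: [30, 6, 45, 12, 32]
  queue [47, 37] -> pop 47, enqueue [48], visited so far: [30, 6, 45, 12, 32, 47]
  queue [37, 48] -> pop 37, enqueue [44], visited so far: [30, 6, 45, 12, 32, 47, 37]
  queue [48, 44] -> pop 48, enqueue [none], visited so far: [30, 6, 45, 12, 32, 47, 37, 48]
  queue [44] -> pop 44, enqueue [41], visited so far: [30, 6, 45, 12, 32, 47, 37, 48, 44]
  queue [41] -> pop 41, enqueue [none], visited so far: [30, 6, 45, 12, 32, 47, 37, 48, 44, 41]
Result: [30, 6, 45, 12, 32, 47, 37, 48, 44, 41]
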